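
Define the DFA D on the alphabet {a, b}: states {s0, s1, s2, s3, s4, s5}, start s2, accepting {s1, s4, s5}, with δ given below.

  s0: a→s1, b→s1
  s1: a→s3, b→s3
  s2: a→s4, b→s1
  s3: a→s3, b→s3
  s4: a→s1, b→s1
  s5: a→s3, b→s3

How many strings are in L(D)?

4

The useful subgraph on states {s1, s2, s4} is acyclic, so L(D) is finite; the longest accepting path visits 3 useful states, giving maximum string length 2.
Counting accepting paths from s2 by length: 2 of length 1, 2 of length 2. Total 4.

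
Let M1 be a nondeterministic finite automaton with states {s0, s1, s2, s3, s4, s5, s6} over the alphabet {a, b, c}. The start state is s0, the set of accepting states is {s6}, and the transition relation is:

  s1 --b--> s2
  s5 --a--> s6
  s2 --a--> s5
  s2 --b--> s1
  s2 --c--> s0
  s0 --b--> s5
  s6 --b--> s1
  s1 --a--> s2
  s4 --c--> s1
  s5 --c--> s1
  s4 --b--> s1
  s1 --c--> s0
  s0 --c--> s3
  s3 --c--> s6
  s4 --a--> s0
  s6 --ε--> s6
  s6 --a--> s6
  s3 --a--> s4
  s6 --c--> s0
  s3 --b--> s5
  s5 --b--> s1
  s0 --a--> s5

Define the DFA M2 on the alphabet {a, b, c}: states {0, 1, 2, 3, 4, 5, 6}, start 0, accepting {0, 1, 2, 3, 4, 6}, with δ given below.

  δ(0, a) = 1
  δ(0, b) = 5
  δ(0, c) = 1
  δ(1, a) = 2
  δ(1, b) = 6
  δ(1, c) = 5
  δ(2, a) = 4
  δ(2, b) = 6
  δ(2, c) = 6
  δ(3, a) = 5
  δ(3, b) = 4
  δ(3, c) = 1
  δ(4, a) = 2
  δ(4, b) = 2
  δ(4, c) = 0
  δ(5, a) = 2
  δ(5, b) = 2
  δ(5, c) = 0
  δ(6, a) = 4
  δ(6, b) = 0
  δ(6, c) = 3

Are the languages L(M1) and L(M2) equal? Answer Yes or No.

No

The string cc is accepted by M1 but rejected by M2.
So L(M1) ≠ L(M2).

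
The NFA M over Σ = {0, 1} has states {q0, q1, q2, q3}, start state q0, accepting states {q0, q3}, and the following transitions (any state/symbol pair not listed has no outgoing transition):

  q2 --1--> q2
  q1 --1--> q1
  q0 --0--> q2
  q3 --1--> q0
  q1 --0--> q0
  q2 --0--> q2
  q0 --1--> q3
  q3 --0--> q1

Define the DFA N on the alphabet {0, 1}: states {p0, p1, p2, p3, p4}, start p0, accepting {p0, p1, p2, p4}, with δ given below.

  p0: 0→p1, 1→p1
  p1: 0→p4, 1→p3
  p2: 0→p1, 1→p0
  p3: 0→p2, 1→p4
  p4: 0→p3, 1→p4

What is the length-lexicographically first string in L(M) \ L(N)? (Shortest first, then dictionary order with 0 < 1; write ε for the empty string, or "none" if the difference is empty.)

The string 11 is accepted by M but not by N.
No shorter string lies in the difference, and 11 is the lexicographically first length-2 string in L(M) \ L(N).

11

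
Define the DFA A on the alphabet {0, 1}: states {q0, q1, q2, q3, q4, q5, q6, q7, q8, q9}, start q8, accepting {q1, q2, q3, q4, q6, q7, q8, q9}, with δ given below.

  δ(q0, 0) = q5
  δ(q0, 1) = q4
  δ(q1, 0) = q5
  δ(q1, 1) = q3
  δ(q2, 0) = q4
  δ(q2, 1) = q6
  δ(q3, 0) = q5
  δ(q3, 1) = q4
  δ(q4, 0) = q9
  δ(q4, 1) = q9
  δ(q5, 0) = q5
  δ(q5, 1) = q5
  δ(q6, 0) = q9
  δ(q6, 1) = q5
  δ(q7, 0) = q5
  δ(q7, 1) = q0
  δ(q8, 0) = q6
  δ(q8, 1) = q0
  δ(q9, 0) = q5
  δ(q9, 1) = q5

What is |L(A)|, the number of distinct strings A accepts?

The useful subgraph on states {q0, q4, q6, q8, q9} is acyclic, so L(A) is finite; the longest accepting path visits 4 useful states, giving maximum string length 3.
Counting accepting paths from q8 by length: 1 of length 0, 1 of length 1, 2 of length 2, 2 of length 3. Total 6.

6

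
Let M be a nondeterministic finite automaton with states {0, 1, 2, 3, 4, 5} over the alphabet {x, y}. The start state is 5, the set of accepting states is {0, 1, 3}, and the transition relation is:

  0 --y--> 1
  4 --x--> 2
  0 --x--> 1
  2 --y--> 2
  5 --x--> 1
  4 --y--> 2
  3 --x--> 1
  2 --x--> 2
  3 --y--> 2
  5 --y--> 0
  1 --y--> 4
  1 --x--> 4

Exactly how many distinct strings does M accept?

The useful subgraph on states {0, 1, 5} is acyclic, so L(M) is finite; the longest accepting path visits 3 useful states, giving maximum string length 2.
Counting accepting paths from 5 by length: 2 of length 1, 2 of length 2. Total 4.

4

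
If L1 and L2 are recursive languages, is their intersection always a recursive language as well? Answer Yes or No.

Run both deciders on the input and accept iff both accept; the combined machine always halts.
So the recursive languages are closed under intersection.

Yes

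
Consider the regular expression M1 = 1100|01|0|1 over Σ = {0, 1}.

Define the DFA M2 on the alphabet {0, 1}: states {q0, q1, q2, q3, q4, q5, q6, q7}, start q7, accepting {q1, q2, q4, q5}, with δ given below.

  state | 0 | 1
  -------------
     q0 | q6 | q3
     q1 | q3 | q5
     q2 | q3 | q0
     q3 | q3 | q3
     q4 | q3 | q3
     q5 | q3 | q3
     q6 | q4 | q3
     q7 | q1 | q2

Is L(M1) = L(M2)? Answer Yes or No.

Converting the expression M1 to a DFA (subset construction, then merging equivalent states) gives the minimal DFA with states {r0, r1, r2, r3, r4, r5, r6}, start state r0, accepting states {r1, r2, r4} and transitions r0: 0→r1, 1→r2; r1: 0→r3, 1→r4; r2: 0→r3, 1→r5; r3: 0→r3, 1→r3; r4: 0→r3, 1→r3; r5: 0→r6, 1→r3; r6: 0→r4, 1→r3.
Exploring the product automaton M1 × M2 from the start pair (r0, q7), following both machines on each input symbol, reaches 8 state pairs: (r0, q7), (r1, q1), (r2, q2), (r3, q3), (r4, q5), (r5, q0), (r6, q6), (r4, q4).
M1 accepts in {r1, r2, r4} and M2 accepts in {q1, q2, q4, q5}. In every reachable pair the two components are either both accepting — (r1, q1), (r2, q2), (r4, q5), (r4, q4) — or both non-accepting, so no string is accepted by exactly one of the machines: L(M1) \ L(M2) and L(M2) \ L(M1) are both empty.
Hence every string is accepted by M1 iff it is accepted by M2, and the two languages coincide.

Yes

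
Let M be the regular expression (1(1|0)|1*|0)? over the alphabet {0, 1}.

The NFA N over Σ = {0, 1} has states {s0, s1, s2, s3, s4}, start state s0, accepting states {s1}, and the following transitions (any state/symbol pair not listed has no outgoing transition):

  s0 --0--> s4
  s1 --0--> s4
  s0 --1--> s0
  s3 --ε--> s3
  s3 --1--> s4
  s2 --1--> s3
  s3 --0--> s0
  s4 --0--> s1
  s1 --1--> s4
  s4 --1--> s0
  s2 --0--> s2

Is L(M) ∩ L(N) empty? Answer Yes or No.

Converting the expression M to a DFA (subset construction, then merging equivalent states) gives the minimal DFA with states {m0, m1, m2, m3, m4}, start state m0, accepting states {m0, m1, m2, m4} and transitions m0: 0→m1, 1→m2; m1: 0→m3, 1→m3; m2: 0→m1, 1→m4; m3: 0→m3, 1→m3; m4: 0→m3, 1→m4.
Exploring the product automaton M × N from the start pair (m0, s0), following both machines on each input symbol, reaches 7 state pairs: (m0, s0), (m1, s4), (m2, s0), (m3, s1), (m3, s0), (m4, s0), (m3, s4).
M accepts in {m0, m1, m2, m4} and N accepts in {s1}; no reachable pair has both components accepting, so no string drives both machines to acceptance simultaneously and L(M) ∩ L(N) = ∅.
So no string is accepted by both, and the intersection is empty.

Yes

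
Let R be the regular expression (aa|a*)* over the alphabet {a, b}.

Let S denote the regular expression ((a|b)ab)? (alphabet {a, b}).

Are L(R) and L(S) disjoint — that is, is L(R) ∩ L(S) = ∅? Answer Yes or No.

The empty string ε is accepted by both R and S.
Hence L(R) ∩ L(S) ≠ ∅.

No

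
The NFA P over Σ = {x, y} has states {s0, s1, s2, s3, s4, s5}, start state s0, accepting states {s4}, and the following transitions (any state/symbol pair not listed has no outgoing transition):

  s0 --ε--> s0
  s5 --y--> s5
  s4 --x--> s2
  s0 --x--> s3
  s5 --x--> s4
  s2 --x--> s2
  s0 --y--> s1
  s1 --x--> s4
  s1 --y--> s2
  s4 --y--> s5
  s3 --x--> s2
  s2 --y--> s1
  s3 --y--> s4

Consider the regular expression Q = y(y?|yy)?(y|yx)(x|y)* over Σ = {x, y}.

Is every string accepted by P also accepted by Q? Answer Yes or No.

The string xy is in L(P) but not in L(Q).
So L(P) ⊄ L(Q).

No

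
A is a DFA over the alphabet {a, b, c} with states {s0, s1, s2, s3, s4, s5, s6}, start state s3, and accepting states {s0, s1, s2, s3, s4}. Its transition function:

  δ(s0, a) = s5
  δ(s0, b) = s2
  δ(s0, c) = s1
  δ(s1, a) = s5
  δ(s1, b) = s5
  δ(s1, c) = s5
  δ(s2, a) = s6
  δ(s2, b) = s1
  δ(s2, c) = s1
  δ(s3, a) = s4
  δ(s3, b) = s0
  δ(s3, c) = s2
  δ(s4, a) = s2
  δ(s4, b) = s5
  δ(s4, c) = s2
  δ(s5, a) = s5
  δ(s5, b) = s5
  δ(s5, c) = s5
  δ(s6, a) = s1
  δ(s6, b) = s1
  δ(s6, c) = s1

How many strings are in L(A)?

28

The useful subgraph on states {s0, s1, s2, s3, s4, s6} is acyclic, so L(A) is finite; the longest accepting path visits 5 useful states, giving maximum string length 4.
Counting accepting paths from s3 by length: 1 of length 0, 3 of length 1, 6 of length 2, 9 of length 3, 9 of length 4. Total 28.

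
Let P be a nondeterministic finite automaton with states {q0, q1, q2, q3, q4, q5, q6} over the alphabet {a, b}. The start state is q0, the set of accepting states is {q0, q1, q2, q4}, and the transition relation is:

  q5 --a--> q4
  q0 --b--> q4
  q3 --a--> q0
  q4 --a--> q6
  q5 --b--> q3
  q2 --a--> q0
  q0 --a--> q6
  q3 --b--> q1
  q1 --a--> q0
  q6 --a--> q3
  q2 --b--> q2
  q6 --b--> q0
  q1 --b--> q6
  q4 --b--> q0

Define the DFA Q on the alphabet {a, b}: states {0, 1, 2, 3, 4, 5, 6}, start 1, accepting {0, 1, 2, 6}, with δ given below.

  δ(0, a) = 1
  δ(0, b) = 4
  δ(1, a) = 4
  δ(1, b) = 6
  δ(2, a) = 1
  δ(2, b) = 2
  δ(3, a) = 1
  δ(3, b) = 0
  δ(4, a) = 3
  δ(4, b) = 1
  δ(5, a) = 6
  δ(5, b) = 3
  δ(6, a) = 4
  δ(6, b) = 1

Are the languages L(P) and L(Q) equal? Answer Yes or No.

Yes

Exploring the product automaton P × Q from the start pair (q0, 1), following both machines on each input symbol, reaches 5 state pairs: (q0, 1), (q6, 4), (q4, 6), (q3, 3), (q1, 0).
P accepts in {q0, q1, q2, q4} and Q accepts in {0, 1, 2, 6}. In every reachable pair the two components are either both accepting — (q0, 1), (q4, 6), (q1, 0) — or both non-accepting, so no string is accepted by exactly one of the machines: L(P) \ L(Q) and L(Q) \ L(P) are both empty.
Hence every string is accepted by P iff it is accepted by Q, and the two languages coincide.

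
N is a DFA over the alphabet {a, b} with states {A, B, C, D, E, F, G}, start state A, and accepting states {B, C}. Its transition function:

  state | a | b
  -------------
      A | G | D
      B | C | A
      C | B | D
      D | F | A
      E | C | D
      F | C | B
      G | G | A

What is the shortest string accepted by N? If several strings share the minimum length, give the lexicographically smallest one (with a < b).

baa

A breadth-first search from A reaches an accepting state first via the path A → D → F → C on input baa.
No string of length < 3 is accepted (BFS exhausts all shorter strings without reaching an accepting state), and baa is the lexicographically least accepting string of length 3.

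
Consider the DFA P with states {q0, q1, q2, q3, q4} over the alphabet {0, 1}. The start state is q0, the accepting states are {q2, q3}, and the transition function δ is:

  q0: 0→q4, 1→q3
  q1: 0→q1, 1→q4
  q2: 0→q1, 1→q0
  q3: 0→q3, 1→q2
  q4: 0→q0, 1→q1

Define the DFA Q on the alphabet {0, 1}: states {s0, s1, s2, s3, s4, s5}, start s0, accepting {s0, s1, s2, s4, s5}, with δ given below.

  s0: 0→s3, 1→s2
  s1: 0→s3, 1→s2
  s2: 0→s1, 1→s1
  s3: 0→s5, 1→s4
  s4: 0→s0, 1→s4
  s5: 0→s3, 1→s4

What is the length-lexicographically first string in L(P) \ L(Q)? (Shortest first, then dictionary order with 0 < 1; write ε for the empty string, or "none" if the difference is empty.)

The string 100 is accepted by P but not by Q.
No shorter string lies in the difference, and 100 is the lexicographically first length-3 string in L(P) \ L(Q).

100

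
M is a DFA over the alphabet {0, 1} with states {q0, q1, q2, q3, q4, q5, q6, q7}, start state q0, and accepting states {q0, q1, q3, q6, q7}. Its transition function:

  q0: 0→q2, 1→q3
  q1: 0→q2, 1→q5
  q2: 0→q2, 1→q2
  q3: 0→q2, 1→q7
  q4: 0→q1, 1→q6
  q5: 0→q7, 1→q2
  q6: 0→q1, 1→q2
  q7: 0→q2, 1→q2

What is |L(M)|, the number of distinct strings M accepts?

3

The useful subgraph on states {q0, q3, q7} is acyclic, so L(M) is finite; the longest accepting path visits 3 useful states, giving maximum string length 2.
Counting accepting paths from q0 by length: 1 of length 0, 1 of length 1, 1 of length 2. Total 3.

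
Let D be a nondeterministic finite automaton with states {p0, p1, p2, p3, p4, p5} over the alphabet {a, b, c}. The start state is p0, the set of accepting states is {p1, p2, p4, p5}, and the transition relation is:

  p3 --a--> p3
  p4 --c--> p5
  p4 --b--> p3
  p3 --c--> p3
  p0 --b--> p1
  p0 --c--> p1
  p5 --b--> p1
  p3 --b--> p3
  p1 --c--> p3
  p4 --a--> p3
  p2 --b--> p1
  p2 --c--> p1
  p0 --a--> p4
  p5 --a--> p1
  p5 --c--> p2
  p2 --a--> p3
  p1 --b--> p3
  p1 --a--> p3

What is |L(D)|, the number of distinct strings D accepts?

The useful subgraph on states {p0, p1, p2, p4, p5} is acyclic, so L(D) is finite; the longest accepting path visits 5 useful states, giving maximum string length 4.
Counting accepting paths from p0 by length: 3 of length 1, 1 of length 2, 3 of length 3, 2 of length 4. Total 9.

9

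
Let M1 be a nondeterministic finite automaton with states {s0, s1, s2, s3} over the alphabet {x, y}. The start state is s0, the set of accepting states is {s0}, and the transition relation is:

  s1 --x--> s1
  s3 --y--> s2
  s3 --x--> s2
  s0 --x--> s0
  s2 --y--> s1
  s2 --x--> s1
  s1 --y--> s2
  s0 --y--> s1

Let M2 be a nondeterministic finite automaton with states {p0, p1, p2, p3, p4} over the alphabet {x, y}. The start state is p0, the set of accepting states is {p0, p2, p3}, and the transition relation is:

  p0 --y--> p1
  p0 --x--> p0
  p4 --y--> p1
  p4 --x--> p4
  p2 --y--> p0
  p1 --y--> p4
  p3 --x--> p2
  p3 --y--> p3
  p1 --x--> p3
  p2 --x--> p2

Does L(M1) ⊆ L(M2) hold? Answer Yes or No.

Yes

Exploring the product automaton M1 × M2 from the start pair (s0, p0), following both machines on each input symbol, reaches 10 state pairs: (s0, p0), (s1, p1), (s1, p3), (s2, p4), (s1, p2), (s2, p3), (s1, p4), (s2, p0), (s2, p1), (s1, p0).
M1 accepts in {s0} and M2 accepts in {p0, p2, p3}. The reachable pairs whose M1-component is accepting are (s0, p0); in each of them the M2-component is accepting too, so the product for L(M1) \ L(M2) (M1-component accepting, M2-component rejecting) has no reachable accepting pair and the difference is empty.
Hence every string in L(M1) is also in L(M2).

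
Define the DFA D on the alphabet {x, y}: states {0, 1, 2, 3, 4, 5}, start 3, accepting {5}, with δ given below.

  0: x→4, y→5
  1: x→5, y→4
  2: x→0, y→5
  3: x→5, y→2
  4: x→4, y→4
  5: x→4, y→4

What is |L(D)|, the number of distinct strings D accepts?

3

The useful subgraph on states {0, 2, 3, 5} is acyclic, so L(D) is finite; the longest accepting path visits 4 useful states, giving maximum string length 3.
Counting accepting paths from 3 by length: 1 of length 1, 1 of length 2, 1 of length 3. Total 3.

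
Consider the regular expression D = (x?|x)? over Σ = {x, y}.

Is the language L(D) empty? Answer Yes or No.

The empty string ε matches the expression, so it belongs to L(D).
Since L(D) contains at least one string, it is not empty.

No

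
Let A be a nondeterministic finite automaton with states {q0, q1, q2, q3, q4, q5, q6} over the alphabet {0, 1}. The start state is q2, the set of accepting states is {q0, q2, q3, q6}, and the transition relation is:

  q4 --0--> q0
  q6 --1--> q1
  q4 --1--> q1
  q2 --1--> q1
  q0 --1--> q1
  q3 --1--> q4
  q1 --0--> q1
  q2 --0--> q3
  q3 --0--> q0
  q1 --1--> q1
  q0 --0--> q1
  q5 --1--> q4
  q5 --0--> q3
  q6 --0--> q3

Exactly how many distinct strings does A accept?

4

The useful subgraph on states {q0, q2, q3, q4} is acyclic, so L(A) is finite; the longest accepting path visits 4 useful states, giving maximum string length 3.
Counting accepting paths from q2 by length: 1 of length 0, 1 of length 1, 1 of length 2, 1 of length 3. Total 4.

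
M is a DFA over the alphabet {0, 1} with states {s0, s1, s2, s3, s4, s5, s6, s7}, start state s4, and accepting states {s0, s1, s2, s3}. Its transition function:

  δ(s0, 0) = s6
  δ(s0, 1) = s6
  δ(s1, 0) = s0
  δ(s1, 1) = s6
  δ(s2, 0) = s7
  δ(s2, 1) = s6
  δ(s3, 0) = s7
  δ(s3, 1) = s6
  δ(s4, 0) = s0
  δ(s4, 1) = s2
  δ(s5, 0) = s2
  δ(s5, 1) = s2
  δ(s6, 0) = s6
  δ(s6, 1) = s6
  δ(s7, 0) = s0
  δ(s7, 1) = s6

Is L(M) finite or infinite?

The useful states (reachable from s4 and able to reach an accepting state) are {s0, s2, s4, s7}.
Restricted to these states the transition graph has no cycle, so every accepting path has bounded length and L is finite.

finite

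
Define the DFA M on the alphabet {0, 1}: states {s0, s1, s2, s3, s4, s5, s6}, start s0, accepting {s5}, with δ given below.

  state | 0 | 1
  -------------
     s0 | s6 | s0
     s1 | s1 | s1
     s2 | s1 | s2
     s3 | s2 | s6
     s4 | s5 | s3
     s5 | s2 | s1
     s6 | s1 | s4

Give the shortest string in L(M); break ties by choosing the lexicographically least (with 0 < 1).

A breadth-first search from s0 reaches an accepting state first via the path s0 → s6 → s4 → s5 on input 010.
No string of length < 3 is accepted (BFS exhausts all shorter strings without reaching an accepting state), and 010 is the lexicographically least accepting string of length 3.

010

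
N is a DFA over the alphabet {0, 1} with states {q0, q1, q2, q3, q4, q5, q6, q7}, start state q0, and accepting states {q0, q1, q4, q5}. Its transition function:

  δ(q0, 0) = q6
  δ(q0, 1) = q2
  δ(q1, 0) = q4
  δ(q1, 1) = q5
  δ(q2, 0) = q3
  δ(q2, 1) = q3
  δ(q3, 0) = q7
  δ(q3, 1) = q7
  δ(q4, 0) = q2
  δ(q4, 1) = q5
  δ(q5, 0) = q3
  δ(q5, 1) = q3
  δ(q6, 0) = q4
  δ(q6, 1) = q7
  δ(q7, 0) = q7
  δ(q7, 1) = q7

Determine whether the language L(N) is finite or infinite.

finite

The useful states (reachable from q0 and able to reach an accepting state) are {q0, q4, q5, q6}.
Restricted to these states the transition graph has no cycle, so every accepting path has bounded length and L is finite.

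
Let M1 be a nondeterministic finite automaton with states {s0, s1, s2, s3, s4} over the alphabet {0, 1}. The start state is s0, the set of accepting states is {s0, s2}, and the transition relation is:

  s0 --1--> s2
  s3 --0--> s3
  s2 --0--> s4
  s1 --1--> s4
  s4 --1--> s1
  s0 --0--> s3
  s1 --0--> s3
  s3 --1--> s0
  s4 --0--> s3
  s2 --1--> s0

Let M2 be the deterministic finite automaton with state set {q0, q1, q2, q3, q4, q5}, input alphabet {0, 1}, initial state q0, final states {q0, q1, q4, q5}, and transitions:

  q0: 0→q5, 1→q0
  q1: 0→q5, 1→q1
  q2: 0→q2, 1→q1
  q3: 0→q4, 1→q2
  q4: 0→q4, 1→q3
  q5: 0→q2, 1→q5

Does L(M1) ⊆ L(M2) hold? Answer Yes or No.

Exploring the product automaton M1 × M2 from the start pair (s0, q0), following both machines on each input symbol, reaches 13 state pairs: (s0, q0), (s3, q5), (s2, q0), (s3, q2), (s0, q5), (s4, q5), (s0, q1), (s2, q5), (s1, q5), (s2, q1), (s4, q2), (s1, q1), (s4, q1).
M1 accepts in {s0, s2} and M2 accepts in {q0, q1, q4, q5}. The reachable pairs whose M1-component is accepting are (s0, q0), (s2, q0), (s0, q5), (s0, q1), (s2, q5), (s2, q1); in each of them the M2-component is accepting too, so the product for L(M1) \ L(M2) (M1-component accepting, M2-component rejecting) has no reachable accepting pair and the difference is empty.
Hence every string in L(M1) is also in L(M2).

Yes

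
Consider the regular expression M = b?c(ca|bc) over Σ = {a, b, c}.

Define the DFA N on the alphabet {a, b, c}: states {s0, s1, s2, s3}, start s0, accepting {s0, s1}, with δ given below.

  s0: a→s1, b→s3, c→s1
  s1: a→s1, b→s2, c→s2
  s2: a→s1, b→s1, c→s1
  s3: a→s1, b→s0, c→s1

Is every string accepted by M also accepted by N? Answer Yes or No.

Converting the expression M to a DFA (subset construction, then merging equivalent states) gives the minimal DFA with states {m0, m1, m2, m3, m4, m5, m6}, start state m0, accepting states {m6} and transitions m0: a→m1, b→m2, c→m3; m1: a→m1, b→m1, c→m1; m2: a→m1, b→m1, c→m3; m3: a→m1, b→m4, c→m5; m4: a→m1, b→m1, c→m6; m5: a→m6, b→m1, c→m1; m6: a→m1, b→m1, c→m1.
Exploring the product automaton M × N from the start pair (m0, s0), following both machines on each input symbol, reaches 10 state pairs: (m0, s0), (m1, s1), (m2, s3), (m3, s1), (m1, s2), (m1, s0), (m4, s2), (m5, s2), (m1, s3), (m6, s1).
M accepts in {m6} and N accepts in {s0, s1}. The reachable pairs whose M-component is accepting are (m6, s1); in each of them the N-component is accepting too, so the product for L(M) \ L(N) (M-component accepting, N-component rejecting) has no reachable accepting pair and the difference is empty.
Hence every string in L(M) is also in L(N).

Yes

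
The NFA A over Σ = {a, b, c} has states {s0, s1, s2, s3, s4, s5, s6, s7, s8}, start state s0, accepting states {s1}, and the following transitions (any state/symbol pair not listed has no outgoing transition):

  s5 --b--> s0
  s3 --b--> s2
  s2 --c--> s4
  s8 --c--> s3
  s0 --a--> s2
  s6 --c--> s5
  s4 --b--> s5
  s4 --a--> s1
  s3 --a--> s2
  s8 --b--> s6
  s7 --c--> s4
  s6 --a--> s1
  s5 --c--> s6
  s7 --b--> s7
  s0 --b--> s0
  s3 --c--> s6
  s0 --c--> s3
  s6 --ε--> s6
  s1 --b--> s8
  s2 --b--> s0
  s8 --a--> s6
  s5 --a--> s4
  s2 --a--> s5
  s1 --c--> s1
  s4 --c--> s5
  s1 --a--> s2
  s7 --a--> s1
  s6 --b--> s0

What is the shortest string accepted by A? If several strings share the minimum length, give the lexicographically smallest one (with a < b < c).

aca

A breadth-first search from s0 reaches an accepting state first via the path s0 → s2 → s4 → s1 on input aca.
No string of length < 3 is accepted (BFS exhausts all shorter strings without reaching an accepting state), and aca is the lexicographically least accepting string of length 3.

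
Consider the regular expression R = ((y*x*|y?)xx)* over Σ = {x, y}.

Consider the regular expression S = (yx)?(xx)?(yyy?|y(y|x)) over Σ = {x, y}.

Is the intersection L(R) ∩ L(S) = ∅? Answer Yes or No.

Converting the expression R to a DFA (subset construction, then merging equivalent states) gives the minimal DFA with states {r0, r1, r2, r3, r4}, start state r0, accepting states {r0, r3} and transitions r0: x→r1, y→r2; r1: x→r3, y→r4; r2: x→r1, y→r2; r3: x→r3, y→r2; r4: x→r4, y→r4.
Converting the expression S to a DFA (subset construction, then merging equivalent states) gives the minimal DFA with states {s0, s1, s2, s3, s4, s5, s6, s7, s8}, start state s0, accepting states {s5, s6, s8} and transitions s0: x→s1, y→s2; s1: x→s3, y→s4; s2: x→s5, y→s6; s3: x→s4, y→s7; s4: x→s4, y→s4; s5: x→s1, y→s7; s6: x→s4, y→s8; s7: x→s8, y→s6; s8: x→s4, y→s4.
Exploring the product automaton R × S from the start pair (r0, s0), following both machines on each input symbol, reaches 17 state pairs: (r0, s0), (r1, s1), (r2, s2), (r3, s3), (r4, s4), (r1, s5), (r2, s6), (r3, s4), (r2, s7), (r3, s1), (r4, s7), (r1, s4), (r2, s8), (r2, s4), (r1, s8), (r4, s8), (r4, s6).
R accepts in {r0, r3} and S accepts in {s5, s6, s8}; no reachable pair has both components accepting, so no string drives both machines to acceptance simultaneously and L(R) ∩ L(S) = ∅.
So no string is accepted by both, and the intersection is empty.

Yes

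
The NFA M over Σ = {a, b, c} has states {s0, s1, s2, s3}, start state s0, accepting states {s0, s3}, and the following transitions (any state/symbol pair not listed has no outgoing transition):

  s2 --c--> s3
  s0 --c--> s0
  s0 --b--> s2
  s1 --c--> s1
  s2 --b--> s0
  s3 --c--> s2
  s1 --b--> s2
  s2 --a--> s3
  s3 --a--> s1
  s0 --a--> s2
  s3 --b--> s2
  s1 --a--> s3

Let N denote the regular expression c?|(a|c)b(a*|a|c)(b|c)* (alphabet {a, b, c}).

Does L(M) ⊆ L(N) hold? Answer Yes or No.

No

The string aa is in L(M) but not in L(N).
So L(M) ⊄ L(N).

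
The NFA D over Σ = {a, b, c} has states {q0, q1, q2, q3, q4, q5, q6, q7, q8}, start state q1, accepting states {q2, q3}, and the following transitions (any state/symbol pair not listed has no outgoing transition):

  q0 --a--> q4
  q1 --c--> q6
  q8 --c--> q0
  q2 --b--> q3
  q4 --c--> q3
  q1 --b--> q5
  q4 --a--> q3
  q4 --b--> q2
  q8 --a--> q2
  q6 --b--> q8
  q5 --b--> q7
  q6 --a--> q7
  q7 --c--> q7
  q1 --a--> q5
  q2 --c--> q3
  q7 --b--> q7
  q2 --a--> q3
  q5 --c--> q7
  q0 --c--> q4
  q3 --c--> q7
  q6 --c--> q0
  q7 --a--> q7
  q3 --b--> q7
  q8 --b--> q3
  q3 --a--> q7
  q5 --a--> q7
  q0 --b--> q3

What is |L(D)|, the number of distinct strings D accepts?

The useful subgraph on states {q0, q1, q2, q3, q4, q6, q8} is acyclic, so L(D) is finite; the longest accepting path visits 7 useful states, giving maximum string length 6.
Counting accepting paths from q1 by length: 3 of length 3, 10 of length 4, 12 of length 5, 6 of length 6. Total 31.

31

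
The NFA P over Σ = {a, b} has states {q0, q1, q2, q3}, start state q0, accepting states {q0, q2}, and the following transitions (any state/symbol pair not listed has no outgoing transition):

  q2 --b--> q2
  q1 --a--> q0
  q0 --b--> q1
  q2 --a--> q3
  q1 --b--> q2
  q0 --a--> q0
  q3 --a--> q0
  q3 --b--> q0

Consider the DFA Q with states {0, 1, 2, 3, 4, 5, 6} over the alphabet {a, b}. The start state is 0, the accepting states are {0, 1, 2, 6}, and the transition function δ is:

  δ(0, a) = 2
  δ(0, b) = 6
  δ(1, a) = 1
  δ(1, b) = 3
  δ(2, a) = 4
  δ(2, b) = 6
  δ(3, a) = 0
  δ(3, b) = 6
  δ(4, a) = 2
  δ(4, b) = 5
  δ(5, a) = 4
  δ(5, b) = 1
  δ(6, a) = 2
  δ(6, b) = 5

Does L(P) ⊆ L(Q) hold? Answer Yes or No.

No

The string aa is in L(P) but not in L(Q).
So L(P) ⊄ L(Q).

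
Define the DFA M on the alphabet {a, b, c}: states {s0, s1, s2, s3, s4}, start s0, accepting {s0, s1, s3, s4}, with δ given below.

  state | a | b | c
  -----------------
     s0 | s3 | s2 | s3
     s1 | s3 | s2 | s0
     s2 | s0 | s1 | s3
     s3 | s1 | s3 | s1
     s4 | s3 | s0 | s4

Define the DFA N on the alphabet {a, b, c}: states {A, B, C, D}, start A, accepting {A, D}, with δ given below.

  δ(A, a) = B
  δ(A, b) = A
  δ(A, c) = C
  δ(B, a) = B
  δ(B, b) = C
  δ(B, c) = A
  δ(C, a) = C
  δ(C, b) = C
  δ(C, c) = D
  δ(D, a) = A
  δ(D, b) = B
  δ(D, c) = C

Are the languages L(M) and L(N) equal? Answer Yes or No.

No

The string a is accepted by M but rejected by N.
So L(M) ≠ L(N).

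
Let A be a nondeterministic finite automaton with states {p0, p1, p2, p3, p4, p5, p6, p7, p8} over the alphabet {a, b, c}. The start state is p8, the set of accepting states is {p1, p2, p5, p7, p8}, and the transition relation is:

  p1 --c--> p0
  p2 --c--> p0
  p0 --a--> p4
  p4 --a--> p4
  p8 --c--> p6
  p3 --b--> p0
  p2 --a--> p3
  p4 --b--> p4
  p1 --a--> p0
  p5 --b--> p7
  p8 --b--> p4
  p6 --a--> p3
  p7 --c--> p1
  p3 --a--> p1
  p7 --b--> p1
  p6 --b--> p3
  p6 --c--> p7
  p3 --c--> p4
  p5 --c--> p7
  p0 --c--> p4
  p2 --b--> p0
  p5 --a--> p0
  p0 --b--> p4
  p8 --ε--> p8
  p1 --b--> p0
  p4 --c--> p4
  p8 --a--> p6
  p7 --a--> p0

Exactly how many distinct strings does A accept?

11

The useful subgraph on states {p1, p3, p6, p7, p8} is acyclic, so L(A) is finite; the longest accepting path visits 4 useful states, giving maximum string length 3.
Counting accepting paths from p8 by length: 1 of length 0, 2 of length 2, 8 of length 3. Total 11.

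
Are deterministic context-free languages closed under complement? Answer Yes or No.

Yes

A deterministic PDA can be normalised so that it always reads its entire input (no blocking, no infinite ε-loops) and records in its finite control whether it has passed through an accepting state since the last input symbol was consumed; inverting that end-of-input verdict yields a DPDA for the complement.
So the deterministic context-free languages are closed under complement.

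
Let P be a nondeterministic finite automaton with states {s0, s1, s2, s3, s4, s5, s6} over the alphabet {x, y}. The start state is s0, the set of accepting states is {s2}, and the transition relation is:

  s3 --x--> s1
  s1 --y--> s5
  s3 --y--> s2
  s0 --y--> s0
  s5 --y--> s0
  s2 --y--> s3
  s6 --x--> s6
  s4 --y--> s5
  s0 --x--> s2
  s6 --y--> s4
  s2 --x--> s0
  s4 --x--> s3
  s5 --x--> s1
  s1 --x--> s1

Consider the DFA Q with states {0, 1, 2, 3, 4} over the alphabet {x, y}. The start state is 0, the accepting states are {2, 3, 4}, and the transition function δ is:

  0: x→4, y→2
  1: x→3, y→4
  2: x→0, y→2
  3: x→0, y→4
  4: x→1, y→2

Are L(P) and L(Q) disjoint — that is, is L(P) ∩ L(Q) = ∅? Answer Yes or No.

The string x is accepted by both P and Q.
Hence L(P) ∩ L(Q) ≠ ∅.

No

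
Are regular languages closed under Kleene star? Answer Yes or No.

Yes

If R is a regular expression for L then R* denotes L*; on automata, add a new accepting start state with an ε-move into the old start state and ε-moves from every old accepting state back to it.
So the regular languages are closed under Kleene star.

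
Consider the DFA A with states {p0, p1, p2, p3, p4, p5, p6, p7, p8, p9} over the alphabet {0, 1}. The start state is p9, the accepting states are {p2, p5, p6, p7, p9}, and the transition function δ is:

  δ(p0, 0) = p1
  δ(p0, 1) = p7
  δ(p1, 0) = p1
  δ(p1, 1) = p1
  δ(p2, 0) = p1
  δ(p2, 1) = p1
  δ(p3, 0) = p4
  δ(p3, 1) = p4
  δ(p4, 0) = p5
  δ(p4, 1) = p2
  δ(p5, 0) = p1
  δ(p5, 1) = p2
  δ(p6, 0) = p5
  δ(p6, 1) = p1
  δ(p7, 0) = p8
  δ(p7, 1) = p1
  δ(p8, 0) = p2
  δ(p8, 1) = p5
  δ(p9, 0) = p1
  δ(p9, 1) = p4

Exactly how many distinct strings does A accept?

4

The useful subgraph on states {p2, p4, p5, p9} is acyclic, so L(A) is finite; the longest accepting path visits 4 useful states, giving maximum string length 3.
Counting accepting paths from p9 by length: 1 of length 0, 2 of length 2, 1 of length 3. Total 4.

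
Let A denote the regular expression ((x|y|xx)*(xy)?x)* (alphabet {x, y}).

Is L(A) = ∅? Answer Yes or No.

No

The empty string ε matches the expression, so it belongs to L(A).
Since L(A) contains at least one string, it is not empty.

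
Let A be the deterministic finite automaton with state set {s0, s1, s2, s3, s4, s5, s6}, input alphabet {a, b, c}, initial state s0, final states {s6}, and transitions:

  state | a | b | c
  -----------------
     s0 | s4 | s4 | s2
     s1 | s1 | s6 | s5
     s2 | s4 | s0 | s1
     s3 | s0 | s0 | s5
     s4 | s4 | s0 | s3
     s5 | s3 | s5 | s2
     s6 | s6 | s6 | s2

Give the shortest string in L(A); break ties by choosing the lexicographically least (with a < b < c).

A breadth-first search from s0 reaches an accepting state first via the path s0 → s2 → s1 → s6 on input ccb.
No string of length < 3 is accepted (BFS exhausts all shorter strings without reaching an accepting state), and ccb is the lexicographically least accepting string of length 3.

ccb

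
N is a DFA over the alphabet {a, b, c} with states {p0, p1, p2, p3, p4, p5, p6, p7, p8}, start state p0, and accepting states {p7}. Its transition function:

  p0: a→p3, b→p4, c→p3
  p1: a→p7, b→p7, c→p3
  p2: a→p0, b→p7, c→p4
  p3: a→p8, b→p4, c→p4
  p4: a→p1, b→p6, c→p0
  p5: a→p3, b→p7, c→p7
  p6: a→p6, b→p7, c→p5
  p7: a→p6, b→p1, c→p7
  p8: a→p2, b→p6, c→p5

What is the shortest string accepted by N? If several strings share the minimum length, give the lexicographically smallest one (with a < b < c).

baa

A breadth-first search from p0 reaches an accepting state first via the path p0 → p4 → p1 → p7 on input baa.
No string of length < 3 is accepted (BFS exhausts all shorter strings without reaching an accepting state), and baa is the lexicographically least accepting string of length 3.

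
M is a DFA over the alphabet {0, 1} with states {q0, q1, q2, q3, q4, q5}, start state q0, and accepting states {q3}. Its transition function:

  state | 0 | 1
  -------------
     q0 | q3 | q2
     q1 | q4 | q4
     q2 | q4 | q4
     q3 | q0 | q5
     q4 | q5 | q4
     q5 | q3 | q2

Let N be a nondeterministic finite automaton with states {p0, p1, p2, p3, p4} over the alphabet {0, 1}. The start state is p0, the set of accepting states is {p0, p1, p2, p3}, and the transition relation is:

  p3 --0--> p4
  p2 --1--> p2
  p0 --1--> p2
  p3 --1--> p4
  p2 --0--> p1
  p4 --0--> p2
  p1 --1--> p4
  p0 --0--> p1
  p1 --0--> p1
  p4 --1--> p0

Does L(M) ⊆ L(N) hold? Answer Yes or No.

Exploring the product automaton M × N from the start pair (q0, p0), following both machines on each input symbol, reaches 14 state pairs: (q0, p0), (q3, p1), (q2, p2), (q0, p1), (q5, p4), (q4, p1), (q4, p2), (q2, p4), (q3, p2), (q2, p0), (q5, p1), (q4, p4), (q4, p0), (q5, p2).
M accepts in {q3} and N accepts in {p0, p1, p2, p3}. The reachable pairs whose M-component is accepting are (q3, p1), (q3, p2); in each of them the N-component is accepting too, so the product for L(M) \ L(N) (M-component accepting, N-component rejecting) has no reachable accepting pair and the difference is empty.
Hence every string in L(M) is also in L(N).

Yes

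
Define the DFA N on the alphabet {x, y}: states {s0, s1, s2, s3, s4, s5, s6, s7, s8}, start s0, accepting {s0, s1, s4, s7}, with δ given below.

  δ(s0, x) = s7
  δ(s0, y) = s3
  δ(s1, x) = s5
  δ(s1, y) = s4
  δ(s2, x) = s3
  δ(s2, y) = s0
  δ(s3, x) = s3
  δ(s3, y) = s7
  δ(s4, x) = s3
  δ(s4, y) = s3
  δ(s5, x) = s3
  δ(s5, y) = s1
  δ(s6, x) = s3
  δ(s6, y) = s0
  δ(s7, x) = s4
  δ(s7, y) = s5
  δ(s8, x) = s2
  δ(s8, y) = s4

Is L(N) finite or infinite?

State s3 is reachable from the start and can reach an accepting state, and it lies on the cycle s3 → s3.
Traversing that cycle any number of times yields accepted strings of unbounded length, so the language is infinite.

infinite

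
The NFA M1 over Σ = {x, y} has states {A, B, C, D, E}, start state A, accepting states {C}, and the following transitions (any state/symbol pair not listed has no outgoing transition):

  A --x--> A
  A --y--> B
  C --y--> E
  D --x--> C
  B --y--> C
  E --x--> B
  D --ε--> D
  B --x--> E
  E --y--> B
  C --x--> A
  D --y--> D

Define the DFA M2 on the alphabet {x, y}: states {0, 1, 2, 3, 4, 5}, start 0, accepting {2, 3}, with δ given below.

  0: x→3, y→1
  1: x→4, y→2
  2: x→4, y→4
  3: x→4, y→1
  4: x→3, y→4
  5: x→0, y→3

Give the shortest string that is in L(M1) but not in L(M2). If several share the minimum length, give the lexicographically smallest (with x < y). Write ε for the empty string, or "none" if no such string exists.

xxyy

The string xxyy is accepted by M1 but not by M2.
No shorter string lies in the difference, and xxyy is the lexicographically first length-4 string in L(M1) \ L(M2).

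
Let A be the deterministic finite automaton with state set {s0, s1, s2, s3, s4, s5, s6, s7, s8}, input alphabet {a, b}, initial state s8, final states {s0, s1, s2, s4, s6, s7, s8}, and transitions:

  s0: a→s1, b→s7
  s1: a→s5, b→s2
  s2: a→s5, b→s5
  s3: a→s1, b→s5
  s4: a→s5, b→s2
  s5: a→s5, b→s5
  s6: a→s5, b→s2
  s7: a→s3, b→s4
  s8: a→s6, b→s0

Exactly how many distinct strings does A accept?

11

The useful subgraph on states {s0, s1, s2, s3, s4, s6, s7, s8} is acyclic, so L(A) is finite; the longest accepting path visits 6 useful states, giving maximum string length 5.
Counting accepting paths from s8 by length: 1 of length 0, 2 of length 1, 3 of length 2, 2 of length 3, 2 of length 4, 1 of length 5. Total 11.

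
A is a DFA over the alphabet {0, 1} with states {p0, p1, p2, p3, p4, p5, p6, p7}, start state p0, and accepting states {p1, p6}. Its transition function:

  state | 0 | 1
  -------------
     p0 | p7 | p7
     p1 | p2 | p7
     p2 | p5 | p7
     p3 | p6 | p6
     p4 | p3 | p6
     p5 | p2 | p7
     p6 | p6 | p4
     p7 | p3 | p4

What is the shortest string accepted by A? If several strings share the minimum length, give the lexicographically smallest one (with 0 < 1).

A breadth-first search from p0 reaches an accepting state first via the path p0 → p7 → p3 → p6 on input 000.
No string of length < 3 is accepted (BFS exhausts all shorter strings without reaching an accepting state), and 000 is the lexicographically least accepting string of length 3.

000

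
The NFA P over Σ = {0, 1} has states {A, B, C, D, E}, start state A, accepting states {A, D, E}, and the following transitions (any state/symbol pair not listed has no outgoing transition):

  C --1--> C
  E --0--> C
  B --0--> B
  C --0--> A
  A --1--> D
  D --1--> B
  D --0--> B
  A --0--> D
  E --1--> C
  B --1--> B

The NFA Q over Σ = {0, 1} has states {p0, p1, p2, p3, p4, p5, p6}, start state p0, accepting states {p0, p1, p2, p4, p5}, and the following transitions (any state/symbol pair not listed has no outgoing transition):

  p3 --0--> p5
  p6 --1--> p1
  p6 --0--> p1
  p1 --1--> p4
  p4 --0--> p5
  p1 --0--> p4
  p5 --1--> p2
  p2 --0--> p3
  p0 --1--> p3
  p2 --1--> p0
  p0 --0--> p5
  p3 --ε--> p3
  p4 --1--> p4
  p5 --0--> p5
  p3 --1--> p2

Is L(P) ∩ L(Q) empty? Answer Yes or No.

The empty string ε is accepted by both P and Q.
Hence L(P) ∩ L(Q) ≠ ∅.

No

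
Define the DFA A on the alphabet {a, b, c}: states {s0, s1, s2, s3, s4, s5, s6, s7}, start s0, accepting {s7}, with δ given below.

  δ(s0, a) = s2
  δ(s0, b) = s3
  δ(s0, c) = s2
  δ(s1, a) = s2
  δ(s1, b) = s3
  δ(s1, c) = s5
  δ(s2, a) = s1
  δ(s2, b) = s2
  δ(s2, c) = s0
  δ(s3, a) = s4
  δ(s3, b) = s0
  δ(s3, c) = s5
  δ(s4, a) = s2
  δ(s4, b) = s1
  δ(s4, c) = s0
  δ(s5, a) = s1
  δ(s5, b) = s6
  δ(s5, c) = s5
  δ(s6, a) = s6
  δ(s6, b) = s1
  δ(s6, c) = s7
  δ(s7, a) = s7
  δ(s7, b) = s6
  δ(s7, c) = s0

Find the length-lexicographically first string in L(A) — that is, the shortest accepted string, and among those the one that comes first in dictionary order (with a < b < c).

bcbc

A breadth-first search from s0 reaches an accepting state first via the path s0 → s3 → s5 → s6 → s7 on input bcbc.
No string of length < 4 is accepted (BFS exhausts all shorter strings without reaching an accepting state), and bcbc is the lexicographically least accepting string of length 4.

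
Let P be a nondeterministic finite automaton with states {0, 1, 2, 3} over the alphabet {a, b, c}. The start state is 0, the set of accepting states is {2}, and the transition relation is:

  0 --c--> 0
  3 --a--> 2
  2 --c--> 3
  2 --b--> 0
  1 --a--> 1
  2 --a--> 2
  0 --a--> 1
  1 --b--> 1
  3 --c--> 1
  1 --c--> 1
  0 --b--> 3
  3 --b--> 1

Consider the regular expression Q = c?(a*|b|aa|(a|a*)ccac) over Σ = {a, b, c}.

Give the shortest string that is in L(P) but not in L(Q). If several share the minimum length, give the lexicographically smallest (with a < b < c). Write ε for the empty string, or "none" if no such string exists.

ba

The string ba is accepted by P but not by Q.
No shorter string lies in the difference, and ba is the lexicographically first length-2 string in L(P) \ L(Q).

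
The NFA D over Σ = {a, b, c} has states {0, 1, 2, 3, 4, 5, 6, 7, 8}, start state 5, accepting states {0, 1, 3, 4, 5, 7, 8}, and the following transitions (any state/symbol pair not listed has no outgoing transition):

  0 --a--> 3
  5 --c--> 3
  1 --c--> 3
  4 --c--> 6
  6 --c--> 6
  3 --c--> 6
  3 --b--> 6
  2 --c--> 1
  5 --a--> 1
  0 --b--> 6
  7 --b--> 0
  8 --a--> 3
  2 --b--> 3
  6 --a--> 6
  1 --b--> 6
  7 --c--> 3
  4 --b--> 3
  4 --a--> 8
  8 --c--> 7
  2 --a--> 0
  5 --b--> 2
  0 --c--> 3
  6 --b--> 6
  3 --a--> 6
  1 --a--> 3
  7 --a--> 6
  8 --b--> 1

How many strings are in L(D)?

12

The useful subgraph on states {0, 1, 2, 3, 5} is acyclic, so L(D) is finite; the longest accepting path visits 4 useful states, giving maximum string length 3.
Counting accepting paths from 5 by length: 1 of length 0, 2 of length 1, 5 of length 2, 4 of length 3. Total 12.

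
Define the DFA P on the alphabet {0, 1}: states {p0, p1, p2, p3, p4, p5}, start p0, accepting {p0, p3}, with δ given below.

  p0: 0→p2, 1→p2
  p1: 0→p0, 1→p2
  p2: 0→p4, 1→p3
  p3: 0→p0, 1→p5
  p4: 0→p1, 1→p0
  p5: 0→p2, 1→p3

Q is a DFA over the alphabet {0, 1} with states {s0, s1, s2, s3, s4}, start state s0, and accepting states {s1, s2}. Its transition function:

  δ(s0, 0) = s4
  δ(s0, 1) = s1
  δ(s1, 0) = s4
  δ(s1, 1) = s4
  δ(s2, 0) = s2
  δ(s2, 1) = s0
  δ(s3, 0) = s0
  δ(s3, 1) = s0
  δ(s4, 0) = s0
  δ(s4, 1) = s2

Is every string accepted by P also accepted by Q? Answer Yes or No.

The empty string ε is in L(P) but not in L(Q).
So L(P) ⊄ L(Q).

No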